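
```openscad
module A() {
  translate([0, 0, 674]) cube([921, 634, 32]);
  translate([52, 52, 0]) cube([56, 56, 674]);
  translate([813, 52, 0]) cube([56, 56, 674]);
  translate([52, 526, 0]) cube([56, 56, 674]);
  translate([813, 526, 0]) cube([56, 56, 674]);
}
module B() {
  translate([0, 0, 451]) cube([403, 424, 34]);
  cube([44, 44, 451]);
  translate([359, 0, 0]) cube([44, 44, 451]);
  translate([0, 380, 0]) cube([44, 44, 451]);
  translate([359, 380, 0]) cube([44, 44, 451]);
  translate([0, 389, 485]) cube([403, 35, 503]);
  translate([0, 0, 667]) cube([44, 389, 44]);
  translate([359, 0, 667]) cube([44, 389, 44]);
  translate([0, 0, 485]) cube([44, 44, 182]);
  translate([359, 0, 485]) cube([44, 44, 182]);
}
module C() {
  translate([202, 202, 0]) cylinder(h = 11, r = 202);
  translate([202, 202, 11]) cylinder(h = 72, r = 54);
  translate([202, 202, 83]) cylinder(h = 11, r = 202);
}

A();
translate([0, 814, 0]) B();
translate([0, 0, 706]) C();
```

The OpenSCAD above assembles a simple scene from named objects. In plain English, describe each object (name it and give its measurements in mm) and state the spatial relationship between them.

A is a table: top 921 mm (x) × 634 mm (y), 32 mm thick, upper face at z = 706 mm, on four 56×56 mm square legs, each inset 52 mm from the nearest pair of top edges, running from z = 0 to the bottom of the top.

B is a chair. The seat is a 403×424×34 mm slab with its top at z = 485 mm, on four 44×44 mm corner legs (flush with the seat edges, standing on z = 0). A flat backrest 35 mm thick, 503 mm tall, spans the full seat width and rises from the seat top along its +y edge, rear face flush with the rear of the seat. Two armrests of 44×44 mm section run along each side from the seat's front edge to the front of the backrest, top faces 226 mm above the seat top and outer faces flush with the seat's x-edges; a 44×44 mm post under the front of each armrest stands on the seat at the front corner.

C is a spool: two coaxial disc flanges of radius 202 mm and thickness 11 mm, joined by a core cylinder of radius 54 mm and height 72 mm. The lower flange rests on z = 0 and the three cylinders share a vertical axis.

The chair is on the floor beside the table on its +y side. The spool is on top of the table.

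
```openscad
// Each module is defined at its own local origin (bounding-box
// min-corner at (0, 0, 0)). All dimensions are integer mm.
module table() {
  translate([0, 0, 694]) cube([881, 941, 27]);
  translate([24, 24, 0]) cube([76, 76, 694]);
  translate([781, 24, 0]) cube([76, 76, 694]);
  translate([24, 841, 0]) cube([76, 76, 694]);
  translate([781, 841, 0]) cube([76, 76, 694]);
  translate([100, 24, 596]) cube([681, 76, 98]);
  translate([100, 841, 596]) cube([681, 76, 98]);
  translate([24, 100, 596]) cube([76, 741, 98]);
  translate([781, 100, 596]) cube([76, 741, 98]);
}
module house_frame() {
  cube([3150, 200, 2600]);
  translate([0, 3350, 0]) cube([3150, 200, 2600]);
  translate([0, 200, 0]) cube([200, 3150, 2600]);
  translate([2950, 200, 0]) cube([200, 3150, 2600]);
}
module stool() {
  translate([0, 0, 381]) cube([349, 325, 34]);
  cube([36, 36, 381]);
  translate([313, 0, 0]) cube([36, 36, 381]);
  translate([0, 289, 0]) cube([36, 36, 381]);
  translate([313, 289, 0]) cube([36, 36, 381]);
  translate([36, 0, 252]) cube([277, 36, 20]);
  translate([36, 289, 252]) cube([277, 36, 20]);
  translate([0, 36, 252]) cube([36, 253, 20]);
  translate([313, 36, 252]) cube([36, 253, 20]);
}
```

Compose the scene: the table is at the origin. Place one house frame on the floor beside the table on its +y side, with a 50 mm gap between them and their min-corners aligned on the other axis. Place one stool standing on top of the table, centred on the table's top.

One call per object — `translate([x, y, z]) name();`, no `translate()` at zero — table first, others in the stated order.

table();
translate([0, 991, 0]) house_frame();
translate([266, 308, 721]) stool();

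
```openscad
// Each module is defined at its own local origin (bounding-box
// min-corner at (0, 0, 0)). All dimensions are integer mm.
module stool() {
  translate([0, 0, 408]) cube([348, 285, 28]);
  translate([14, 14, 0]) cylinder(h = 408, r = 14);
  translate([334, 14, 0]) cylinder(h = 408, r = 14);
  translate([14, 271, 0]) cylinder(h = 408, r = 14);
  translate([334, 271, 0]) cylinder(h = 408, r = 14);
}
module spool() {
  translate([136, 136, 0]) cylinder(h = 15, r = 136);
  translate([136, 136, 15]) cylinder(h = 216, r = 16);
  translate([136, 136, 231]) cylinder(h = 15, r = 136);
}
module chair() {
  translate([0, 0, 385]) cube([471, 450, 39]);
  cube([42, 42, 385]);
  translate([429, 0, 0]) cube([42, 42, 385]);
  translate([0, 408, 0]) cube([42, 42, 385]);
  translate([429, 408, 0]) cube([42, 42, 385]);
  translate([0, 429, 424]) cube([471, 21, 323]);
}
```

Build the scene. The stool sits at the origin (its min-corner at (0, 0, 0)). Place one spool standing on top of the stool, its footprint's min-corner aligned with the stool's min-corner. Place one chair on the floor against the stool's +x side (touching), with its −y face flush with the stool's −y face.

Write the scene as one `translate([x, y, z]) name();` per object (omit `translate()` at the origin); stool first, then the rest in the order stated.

stool();
translate([0, 0, 436]) spool();
translate([348, 0, 0]) chair();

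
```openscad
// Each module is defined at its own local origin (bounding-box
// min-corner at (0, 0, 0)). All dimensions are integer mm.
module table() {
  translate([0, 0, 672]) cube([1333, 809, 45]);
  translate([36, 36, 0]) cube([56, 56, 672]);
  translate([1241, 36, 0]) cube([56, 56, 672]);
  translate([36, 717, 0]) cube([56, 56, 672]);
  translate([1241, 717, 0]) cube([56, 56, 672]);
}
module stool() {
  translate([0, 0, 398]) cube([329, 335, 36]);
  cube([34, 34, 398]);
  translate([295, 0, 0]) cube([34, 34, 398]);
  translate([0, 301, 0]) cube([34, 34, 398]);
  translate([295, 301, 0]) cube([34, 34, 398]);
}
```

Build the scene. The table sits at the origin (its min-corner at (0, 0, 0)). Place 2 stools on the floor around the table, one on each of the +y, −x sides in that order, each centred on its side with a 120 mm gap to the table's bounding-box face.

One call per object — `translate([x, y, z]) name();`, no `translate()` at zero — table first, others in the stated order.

table();
translate([502, 929, 0]) stool();
translate([-449, 237, 0]) stool();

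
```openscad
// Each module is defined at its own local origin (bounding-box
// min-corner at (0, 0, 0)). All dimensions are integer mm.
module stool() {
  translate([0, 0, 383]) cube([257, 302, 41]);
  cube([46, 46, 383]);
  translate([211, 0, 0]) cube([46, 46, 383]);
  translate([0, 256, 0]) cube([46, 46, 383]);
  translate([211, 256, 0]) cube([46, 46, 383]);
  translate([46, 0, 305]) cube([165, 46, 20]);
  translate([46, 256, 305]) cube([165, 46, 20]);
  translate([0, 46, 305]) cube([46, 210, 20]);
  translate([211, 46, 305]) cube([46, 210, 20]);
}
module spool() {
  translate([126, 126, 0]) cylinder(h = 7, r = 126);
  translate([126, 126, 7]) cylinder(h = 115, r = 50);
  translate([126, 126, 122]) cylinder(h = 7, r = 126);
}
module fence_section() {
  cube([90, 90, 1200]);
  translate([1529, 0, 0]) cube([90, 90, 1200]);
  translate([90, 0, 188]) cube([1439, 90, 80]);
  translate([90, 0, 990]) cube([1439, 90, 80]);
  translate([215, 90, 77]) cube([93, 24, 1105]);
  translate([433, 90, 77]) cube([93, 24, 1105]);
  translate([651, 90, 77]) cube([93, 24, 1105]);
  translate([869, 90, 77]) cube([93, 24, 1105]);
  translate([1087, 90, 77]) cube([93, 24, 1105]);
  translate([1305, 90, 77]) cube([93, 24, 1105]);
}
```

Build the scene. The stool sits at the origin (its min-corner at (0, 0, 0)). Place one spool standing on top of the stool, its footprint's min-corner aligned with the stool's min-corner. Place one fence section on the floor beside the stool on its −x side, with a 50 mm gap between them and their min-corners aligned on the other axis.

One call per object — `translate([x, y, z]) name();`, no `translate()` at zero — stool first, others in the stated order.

stool();
translate([0, 0, 424]) spool();
translate([-1669, 0, 0]) fence_section();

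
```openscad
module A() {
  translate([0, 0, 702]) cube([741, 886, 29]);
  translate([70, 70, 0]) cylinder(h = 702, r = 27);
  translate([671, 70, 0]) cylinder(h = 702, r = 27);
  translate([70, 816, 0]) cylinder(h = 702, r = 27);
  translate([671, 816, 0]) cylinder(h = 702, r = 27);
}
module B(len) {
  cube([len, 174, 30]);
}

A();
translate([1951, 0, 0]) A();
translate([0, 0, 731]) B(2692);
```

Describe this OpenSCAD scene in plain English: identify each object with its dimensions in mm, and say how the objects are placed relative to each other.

A is a table with a 741×886 mm rectangular top, 29 mm thick, top surface at z = 731 mm, supported by four round legs of 54 mm diameter, each leg's bounding box inset 43 mm from the nearest pair of top edges, running from the floor.

B is a rectangular beam 2692 mm long (x), 174 mm deep (y), 30 mm thick (z).

The beam spans the tops of two tables placed 1210 mm apart, resting at z = 731 mm.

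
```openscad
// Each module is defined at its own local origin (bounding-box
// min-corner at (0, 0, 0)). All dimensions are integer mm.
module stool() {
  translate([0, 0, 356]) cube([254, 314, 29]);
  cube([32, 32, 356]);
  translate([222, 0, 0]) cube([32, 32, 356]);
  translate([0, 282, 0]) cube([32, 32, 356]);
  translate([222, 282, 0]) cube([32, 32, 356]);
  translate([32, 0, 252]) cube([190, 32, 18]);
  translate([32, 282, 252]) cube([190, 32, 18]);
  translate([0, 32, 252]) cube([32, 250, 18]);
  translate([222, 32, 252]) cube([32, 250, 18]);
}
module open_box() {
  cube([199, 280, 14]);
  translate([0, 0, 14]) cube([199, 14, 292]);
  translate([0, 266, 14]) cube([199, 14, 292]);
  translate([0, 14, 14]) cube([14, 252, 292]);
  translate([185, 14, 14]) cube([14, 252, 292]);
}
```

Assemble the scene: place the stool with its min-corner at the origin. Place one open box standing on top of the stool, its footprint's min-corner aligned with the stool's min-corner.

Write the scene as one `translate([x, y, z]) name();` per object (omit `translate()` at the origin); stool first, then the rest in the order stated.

stool();
translate([0, 0, 385]) open_box();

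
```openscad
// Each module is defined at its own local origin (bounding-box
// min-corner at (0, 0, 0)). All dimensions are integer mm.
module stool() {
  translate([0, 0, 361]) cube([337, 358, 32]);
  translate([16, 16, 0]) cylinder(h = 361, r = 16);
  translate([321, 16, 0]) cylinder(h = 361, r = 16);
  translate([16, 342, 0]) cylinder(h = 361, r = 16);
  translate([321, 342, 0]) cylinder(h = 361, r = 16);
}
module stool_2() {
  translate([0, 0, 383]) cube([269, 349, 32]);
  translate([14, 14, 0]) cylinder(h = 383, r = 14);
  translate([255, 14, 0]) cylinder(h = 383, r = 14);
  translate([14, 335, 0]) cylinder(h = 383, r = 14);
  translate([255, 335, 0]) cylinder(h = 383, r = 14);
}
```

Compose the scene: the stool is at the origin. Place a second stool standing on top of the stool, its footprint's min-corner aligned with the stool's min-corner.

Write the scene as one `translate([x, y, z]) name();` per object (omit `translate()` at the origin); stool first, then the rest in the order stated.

stool();
translate([0, 0, 393]) stool_2();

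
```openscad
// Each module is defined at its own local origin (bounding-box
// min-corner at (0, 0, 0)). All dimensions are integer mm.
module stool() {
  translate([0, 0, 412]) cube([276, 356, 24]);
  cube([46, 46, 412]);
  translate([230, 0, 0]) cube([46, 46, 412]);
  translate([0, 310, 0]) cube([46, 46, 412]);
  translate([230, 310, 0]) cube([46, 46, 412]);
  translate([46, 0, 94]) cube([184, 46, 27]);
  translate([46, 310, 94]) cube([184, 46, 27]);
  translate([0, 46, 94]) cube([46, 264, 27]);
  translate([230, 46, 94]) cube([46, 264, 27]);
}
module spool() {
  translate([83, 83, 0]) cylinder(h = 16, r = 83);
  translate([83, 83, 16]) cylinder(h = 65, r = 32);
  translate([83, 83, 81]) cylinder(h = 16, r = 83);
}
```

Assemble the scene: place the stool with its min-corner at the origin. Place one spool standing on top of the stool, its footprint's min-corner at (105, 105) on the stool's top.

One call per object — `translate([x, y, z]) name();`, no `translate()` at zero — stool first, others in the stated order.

stool();
translate([105, 105, 436]) spool();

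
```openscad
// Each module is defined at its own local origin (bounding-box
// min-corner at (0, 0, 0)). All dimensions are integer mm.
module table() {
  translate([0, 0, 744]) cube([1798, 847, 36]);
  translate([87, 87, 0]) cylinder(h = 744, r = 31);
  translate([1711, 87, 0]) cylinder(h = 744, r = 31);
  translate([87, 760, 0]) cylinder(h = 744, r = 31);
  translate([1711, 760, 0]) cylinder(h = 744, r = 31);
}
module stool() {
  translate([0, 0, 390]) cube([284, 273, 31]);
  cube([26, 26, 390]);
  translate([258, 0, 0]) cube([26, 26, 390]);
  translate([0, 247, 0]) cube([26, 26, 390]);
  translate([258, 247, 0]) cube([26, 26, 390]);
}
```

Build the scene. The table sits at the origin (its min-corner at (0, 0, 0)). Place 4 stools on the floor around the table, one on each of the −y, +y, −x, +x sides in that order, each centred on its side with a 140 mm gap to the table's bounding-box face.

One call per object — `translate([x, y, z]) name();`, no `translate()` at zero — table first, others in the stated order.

table();
translate([757, -413, 0]) stool();
translate([757, 987, 0]) stool();
translate([-424, 287, 0]) stool();
translate([1938, 287, 0]) stool();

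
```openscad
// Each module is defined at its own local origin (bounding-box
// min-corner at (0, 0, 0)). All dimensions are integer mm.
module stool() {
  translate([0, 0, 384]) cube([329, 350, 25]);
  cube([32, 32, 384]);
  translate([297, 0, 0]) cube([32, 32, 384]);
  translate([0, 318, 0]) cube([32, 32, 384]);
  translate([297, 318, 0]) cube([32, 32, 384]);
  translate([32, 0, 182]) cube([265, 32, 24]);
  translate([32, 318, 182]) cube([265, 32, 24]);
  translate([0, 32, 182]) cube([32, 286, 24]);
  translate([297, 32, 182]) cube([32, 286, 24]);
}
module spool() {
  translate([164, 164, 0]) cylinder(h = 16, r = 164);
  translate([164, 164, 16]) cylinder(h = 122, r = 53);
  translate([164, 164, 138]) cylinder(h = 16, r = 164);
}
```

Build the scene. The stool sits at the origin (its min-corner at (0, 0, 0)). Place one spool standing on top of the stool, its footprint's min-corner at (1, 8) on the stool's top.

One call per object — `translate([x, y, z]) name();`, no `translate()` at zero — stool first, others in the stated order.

stool();
translate([1, 8, 409]) spool();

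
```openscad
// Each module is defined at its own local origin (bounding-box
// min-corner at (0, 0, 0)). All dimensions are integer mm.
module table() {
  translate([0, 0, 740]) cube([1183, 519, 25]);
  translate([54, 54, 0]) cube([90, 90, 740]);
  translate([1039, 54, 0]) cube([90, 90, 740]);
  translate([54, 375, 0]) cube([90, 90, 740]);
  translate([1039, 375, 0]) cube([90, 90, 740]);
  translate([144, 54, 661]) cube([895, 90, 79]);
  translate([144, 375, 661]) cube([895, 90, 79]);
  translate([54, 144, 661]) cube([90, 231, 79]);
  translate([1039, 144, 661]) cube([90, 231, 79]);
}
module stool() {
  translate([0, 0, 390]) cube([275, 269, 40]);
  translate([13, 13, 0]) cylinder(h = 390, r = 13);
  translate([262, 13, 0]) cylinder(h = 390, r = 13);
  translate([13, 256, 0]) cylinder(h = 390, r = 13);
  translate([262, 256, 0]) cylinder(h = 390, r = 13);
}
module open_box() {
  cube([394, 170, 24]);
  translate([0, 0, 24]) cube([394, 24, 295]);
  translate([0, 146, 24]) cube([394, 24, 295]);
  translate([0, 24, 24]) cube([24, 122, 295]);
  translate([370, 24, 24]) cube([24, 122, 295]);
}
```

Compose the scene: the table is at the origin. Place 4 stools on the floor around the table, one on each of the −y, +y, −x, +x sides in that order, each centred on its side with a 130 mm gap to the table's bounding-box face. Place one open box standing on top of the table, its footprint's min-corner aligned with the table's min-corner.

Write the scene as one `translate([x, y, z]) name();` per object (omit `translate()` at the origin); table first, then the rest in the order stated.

table();
translate([454, -399, 0]) stool();
translate([454, 649, 0]) stool();
translate([-405, 125, 0]) stool();
translate([1313, 125, 0]) stool();
translate([0, 0, 765]) open_box();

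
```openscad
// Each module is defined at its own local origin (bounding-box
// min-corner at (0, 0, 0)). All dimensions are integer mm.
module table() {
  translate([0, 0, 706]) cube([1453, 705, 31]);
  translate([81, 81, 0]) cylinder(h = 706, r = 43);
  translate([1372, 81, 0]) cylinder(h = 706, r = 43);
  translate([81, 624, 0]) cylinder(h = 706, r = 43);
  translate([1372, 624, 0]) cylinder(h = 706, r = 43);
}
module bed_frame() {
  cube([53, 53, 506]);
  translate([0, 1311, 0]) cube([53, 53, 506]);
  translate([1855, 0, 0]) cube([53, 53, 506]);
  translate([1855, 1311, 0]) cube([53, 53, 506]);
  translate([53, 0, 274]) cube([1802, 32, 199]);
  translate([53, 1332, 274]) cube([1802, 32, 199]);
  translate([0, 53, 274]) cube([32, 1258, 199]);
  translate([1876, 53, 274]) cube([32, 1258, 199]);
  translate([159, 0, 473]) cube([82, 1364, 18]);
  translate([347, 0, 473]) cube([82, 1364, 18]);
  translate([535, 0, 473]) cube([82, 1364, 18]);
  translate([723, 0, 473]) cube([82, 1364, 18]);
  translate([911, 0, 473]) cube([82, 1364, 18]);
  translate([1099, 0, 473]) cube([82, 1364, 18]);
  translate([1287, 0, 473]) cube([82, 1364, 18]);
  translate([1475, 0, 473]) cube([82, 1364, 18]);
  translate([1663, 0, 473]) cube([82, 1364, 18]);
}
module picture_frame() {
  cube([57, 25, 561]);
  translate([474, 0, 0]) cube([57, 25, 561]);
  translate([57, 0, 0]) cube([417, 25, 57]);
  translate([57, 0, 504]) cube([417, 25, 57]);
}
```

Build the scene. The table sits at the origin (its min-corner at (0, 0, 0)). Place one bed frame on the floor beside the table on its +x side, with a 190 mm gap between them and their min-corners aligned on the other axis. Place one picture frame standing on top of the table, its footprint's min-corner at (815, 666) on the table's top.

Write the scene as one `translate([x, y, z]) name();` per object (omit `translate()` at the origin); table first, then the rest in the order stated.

table();
translate([1643, 0, 0]) bed_frame();
translate([815, 666, 737]) picture_frame();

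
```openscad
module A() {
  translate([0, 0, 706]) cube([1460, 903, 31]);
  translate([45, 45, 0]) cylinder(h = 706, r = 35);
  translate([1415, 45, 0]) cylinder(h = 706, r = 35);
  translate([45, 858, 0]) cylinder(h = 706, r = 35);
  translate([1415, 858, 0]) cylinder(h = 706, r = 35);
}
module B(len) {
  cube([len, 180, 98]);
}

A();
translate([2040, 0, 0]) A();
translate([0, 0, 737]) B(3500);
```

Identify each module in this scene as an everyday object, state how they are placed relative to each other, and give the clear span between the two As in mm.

A is a table. B is a beam. A beam spans the tops of two tables. The clear span between the two tables is 580 mm.

Second table starts at x = 2040; first ends at x = 1460; clear span = 2040 − 1460 = 580 mm.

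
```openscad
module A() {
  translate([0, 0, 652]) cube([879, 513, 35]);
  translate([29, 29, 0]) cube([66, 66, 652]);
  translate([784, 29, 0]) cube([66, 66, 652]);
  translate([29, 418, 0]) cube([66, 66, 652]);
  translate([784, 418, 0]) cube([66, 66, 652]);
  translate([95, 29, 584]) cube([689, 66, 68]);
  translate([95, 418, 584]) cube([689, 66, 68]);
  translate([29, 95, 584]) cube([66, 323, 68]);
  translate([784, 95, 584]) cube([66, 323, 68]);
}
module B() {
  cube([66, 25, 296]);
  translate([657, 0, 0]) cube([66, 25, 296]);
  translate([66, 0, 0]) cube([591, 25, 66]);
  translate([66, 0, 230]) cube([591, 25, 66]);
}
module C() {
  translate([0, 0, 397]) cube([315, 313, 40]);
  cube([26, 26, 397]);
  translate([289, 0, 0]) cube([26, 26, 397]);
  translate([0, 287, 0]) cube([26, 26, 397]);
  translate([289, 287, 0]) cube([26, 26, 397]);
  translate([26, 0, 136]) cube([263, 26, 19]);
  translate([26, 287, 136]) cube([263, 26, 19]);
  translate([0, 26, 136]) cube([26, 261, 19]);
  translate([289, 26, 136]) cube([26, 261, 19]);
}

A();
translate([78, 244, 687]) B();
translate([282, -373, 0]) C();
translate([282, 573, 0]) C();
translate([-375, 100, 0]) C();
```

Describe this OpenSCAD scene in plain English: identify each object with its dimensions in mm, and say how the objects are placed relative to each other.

A is a table with a 879×513 mm rectangular top, 35 mm thick, top surface at z = 687 mm, supported by four 66×66 mm square legs, each inset 29 mm from the nearest pair of top edges, running from the floor. Four apron rails, 66 mm thick and 68 mm tall, run between adjacent legs with their top edges flush with the underside of the top and their outer faces flush with the legs' outer faces.

B is a rectangular picture frame lying in the x–z plane (depth along y). The opening is 591 mm wide (x) by 164 mm tall (z), surrounded by a border 66 mm wide on all four sides. The frame is 25 mm deep and is made of two full-height vertical stiles with two horizontal rails fitted between them.

C is a simple wooden stool: a rectangular seat 315 mm (x) by 313 mm (y), 40 mm thick, top face at z = 437 mm, on four square legs, each 26×26 mm in cross-section. The legs rest on z = 0, each flush with a corner of the seat. Four stretchers, 26 mm wide and 19 mm tall, connect adjacent legs with their undersides at z = 136 mm, each running between the inner faces of the legs it joins and aligned with the legs' outer faces on the other axis.

The picture frame is on top of the table, centred. Three stools sit around the table at the −y, +y, −x sides.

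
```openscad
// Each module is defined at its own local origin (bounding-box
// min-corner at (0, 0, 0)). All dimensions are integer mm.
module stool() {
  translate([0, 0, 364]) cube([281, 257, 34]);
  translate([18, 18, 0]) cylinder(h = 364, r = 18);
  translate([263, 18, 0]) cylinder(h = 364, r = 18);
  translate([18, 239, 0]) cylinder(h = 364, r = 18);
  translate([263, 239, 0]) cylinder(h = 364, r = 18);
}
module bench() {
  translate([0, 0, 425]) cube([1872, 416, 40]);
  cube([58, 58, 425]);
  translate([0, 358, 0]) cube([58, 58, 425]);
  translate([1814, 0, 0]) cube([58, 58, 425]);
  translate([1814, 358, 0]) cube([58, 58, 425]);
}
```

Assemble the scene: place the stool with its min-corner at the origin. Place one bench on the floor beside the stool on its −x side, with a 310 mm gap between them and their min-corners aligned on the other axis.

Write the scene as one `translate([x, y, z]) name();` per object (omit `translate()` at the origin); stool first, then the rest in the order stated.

stool();
translate([-2182, 0, 0]) bench();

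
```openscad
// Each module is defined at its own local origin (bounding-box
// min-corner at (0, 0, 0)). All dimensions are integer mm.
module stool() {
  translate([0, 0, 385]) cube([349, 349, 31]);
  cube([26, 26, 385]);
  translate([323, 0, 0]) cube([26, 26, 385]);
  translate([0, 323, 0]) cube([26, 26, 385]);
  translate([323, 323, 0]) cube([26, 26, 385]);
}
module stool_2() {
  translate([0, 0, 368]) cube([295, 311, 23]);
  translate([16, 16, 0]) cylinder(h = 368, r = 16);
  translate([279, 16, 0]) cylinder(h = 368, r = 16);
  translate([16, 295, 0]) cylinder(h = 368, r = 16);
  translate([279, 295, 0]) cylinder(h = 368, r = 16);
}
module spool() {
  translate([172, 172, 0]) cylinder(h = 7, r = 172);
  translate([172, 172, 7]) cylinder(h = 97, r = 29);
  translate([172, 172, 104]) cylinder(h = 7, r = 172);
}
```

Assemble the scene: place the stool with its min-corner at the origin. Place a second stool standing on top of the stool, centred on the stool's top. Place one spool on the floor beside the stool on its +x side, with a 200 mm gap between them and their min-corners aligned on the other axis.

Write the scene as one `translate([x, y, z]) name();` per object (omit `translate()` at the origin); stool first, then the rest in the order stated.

stool();
translate([27, 19, 416]) stool_2();
translate([549, 0, 0]) spool();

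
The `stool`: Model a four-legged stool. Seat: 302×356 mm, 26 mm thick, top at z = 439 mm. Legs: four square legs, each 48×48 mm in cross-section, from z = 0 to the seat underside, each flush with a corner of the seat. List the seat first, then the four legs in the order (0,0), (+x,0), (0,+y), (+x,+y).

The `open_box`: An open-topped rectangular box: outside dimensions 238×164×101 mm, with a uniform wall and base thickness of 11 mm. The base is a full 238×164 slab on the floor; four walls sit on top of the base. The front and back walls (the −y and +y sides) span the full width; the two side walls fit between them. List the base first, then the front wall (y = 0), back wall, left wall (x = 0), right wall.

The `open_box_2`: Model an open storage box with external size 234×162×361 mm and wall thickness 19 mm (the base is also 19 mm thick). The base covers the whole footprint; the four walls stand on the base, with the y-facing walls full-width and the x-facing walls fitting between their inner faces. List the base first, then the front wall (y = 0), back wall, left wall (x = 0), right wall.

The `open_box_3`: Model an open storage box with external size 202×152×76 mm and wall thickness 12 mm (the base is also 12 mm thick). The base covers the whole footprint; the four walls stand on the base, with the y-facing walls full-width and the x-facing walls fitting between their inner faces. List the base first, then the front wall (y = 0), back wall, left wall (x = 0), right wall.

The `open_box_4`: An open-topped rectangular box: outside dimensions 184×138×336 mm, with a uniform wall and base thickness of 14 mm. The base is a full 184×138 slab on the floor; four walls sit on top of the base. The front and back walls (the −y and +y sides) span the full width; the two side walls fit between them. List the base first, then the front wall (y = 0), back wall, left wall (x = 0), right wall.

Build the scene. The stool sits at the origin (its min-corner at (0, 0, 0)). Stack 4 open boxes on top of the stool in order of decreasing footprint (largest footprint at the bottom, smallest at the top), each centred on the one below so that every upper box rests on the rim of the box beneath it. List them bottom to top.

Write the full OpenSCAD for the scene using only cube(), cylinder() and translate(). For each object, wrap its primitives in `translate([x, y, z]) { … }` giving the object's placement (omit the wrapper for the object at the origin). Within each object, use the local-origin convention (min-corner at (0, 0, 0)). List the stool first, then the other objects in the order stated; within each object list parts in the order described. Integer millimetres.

translate([0, 0, 413]) cube([302, 356, 26]);
cube([48, 48, 413]);
translate([254, 0, 0]) cube([48, 48, 413]);
translate([0, 308, 0]) cube([48, 48, 413]);
translate([254, 308, 0]) cube([48, 48, 413]);
translate([32, 96, 439]) {
  cube([238, 164, 11]);
  translate([0, 0, 11]) cube([238, 11, 90]);
  translate([0, 153, 11]) cube([238, 11, 90]);
  translate([0, 11, 11]) cube([11, 142, 90]);
  translate([227, 11, 11]) cube([11, 142, 90]);
}
translate([34, 97, 540]) {
  cube([234, 162, 19]);
  translate([0, 0, 19]) cube([234, 19, 342]);
  translate([0, 143, 19]) cube([234, 19, 342]);
  translate([0, 19, 19]) cube([19, 124, 342]);
  translate([215, 19, 19]) cube([19, 124, 342]);
}
translate([50, 102, 901]) {
  cube([202, 152, 12]);
  translate([0, 0, 12]) cube([202, 12, 64]);
  translate([0, 140, 12]) cube([202, 12, 64]);
  translate([0, 12, 12]) cube([12, 128, 64]);
  translate([190, 12, 12]) cube([12, 128, 64]);
}
translate([59, 109, 977]) {
  cube([184, 138, 14]);
  translate([0, 0, 14]) cube([184, 14, 322]);
  translate([0, 124, 14]) cube([184, 14, 322]);
  translate([0, 14, 14]) cube([14, 110, 322]);
  translate([170, 14, 14]) cube([14, 110, 322]);
}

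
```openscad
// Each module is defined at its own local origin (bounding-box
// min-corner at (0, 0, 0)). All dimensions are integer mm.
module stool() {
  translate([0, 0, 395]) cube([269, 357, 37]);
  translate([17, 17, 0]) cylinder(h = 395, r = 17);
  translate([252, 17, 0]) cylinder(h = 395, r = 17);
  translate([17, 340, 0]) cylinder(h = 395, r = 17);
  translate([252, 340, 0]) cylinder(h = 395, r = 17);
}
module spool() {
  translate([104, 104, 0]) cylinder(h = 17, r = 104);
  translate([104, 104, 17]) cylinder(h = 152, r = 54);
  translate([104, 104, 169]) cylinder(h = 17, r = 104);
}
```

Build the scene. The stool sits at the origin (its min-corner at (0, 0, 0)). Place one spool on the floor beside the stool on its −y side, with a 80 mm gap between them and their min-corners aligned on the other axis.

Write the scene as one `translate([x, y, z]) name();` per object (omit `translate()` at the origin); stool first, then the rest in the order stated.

stool();
translate([0, -288, 0]) spool();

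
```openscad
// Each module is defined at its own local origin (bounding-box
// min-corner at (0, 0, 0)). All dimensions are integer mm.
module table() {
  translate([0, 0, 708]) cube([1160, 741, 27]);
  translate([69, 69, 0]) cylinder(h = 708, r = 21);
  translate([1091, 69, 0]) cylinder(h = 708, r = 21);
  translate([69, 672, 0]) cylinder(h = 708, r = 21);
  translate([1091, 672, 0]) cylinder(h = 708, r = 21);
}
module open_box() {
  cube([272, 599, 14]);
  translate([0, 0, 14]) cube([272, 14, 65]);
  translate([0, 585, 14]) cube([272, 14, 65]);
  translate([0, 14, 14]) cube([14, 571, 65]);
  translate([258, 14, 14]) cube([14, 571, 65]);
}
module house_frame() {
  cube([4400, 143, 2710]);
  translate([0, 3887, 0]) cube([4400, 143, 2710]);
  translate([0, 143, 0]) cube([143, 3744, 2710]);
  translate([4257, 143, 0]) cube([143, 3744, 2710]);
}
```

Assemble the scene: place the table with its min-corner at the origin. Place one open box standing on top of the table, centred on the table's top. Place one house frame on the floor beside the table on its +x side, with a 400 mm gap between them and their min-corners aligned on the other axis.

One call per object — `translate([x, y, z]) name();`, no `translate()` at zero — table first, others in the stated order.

table();
translate([444, 71, 735]) open_box();
translate([1560, 0, 0]) house_frame();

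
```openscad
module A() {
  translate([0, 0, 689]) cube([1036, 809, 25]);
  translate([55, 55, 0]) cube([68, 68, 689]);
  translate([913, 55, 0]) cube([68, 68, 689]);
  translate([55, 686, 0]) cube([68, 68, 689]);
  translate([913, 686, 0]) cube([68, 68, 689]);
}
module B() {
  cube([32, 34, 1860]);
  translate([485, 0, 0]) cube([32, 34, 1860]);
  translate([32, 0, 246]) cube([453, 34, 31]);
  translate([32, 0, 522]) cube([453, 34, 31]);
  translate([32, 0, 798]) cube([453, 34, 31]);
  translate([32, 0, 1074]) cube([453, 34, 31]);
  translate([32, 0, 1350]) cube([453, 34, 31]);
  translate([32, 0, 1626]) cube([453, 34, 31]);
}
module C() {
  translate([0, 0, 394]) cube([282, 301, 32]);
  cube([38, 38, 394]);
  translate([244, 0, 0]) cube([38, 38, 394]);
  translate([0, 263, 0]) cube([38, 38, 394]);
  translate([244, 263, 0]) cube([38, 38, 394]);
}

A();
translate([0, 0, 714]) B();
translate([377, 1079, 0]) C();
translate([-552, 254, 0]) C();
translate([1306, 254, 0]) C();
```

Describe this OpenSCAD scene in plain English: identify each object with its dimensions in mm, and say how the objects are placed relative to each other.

A is a table: top 1036 mm (x) × 809 mm (y), 25 mm thick, upper face at z = 714 mm, on four 68×68 mm square legs, each inset 55 mm from the nearest pair of top edges, running from z = 0 to the bottom of the top.

B is a wooden ladder with two side rails of 32×34 mm section and 1860 mm height, set 517 mm apart overall. Between them run 6 rectangular rungs (34 mm deep, 31 mm thick), front faces flush with the rails' −y face. The bottom of the first rung is 246 mm above the floor and each subsequent rung is 276 mm higher than the one below.

C is a simple wooden stool: a rectangular seat 282 mm (x) by 301 mm (y), 32 mm thick, top face at z = 426 mm, on four square legs, each 38×38 mm in cross-section. The legs rest on z = 0, each flush with a corner of the seat.

The ladder is on top of the table. Three stools sit around the table at the +y, −x, +x sides.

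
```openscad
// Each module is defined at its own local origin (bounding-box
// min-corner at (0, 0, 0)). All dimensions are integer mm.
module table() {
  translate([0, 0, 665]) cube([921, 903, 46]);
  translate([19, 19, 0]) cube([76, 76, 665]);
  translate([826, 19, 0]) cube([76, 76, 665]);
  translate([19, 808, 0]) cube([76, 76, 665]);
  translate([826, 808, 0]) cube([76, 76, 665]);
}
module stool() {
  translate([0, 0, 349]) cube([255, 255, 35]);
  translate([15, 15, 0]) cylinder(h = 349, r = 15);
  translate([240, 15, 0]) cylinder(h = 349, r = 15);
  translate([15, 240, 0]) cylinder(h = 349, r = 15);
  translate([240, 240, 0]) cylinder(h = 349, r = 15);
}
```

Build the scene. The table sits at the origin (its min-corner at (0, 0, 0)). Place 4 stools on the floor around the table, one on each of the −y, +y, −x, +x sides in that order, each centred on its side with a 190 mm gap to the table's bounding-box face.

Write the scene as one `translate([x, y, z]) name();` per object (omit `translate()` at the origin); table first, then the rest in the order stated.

table();
translate([333, -445, 0]) stool();
translate([333, 1093, 0]) stool();
translate([-445, 324, 0]) stool();
translate([1111, 324, 0]) stool();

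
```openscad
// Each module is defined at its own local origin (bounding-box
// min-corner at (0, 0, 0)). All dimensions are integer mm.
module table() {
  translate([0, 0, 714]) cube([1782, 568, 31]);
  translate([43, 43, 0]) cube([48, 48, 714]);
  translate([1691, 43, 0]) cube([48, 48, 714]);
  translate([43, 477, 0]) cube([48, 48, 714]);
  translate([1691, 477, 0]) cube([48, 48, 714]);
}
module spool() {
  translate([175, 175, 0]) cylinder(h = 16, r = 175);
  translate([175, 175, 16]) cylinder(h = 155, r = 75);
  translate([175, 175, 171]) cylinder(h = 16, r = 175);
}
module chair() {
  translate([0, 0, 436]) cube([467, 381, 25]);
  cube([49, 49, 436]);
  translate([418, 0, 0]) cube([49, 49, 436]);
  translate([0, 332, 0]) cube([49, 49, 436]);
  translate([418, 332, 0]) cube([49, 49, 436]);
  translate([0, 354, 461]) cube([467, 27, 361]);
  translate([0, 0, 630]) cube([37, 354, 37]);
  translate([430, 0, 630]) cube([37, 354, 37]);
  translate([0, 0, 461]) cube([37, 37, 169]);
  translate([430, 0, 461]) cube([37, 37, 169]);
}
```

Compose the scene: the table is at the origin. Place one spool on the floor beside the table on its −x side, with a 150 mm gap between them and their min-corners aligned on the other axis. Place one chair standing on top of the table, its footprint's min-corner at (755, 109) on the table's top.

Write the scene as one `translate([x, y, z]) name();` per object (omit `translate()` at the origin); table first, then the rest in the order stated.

table();
translate([-500, 0, 0]) spool();
translate([755, 109, 745]) chair();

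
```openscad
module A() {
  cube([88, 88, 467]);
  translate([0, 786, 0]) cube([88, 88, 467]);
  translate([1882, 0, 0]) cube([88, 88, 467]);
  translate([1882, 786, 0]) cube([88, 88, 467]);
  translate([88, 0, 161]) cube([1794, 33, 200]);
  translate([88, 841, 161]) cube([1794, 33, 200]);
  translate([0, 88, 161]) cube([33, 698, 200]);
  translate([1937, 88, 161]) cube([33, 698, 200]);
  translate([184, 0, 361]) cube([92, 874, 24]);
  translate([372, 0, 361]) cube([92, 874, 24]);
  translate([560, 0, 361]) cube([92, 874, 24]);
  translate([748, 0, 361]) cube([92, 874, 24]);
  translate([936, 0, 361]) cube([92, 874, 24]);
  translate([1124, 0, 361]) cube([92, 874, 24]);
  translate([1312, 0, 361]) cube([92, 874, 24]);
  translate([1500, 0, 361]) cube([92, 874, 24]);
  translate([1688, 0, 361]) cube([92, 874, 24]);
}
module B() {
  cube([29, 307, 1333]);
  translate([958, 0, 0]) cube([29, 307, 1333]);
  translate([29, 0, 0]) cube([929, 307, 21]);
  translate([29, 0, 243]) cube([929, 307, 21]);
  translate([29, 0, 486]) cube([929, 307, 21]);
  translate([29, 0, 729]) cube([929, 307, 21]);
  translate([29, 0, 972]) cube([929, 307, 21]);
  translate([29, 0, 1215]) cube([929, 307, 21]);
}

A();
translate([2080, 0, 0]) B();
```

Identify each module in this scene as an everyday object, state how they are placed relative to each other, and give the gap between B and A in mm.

A is a bed frame. B is a bookshelf. The bookshelf is on the floor beside the bed frame on its +x side. The gap between the bookshelf and the bed frame is 110 mm.

The bookshelf's nearest face is 110 mm from the bed frame's +x face.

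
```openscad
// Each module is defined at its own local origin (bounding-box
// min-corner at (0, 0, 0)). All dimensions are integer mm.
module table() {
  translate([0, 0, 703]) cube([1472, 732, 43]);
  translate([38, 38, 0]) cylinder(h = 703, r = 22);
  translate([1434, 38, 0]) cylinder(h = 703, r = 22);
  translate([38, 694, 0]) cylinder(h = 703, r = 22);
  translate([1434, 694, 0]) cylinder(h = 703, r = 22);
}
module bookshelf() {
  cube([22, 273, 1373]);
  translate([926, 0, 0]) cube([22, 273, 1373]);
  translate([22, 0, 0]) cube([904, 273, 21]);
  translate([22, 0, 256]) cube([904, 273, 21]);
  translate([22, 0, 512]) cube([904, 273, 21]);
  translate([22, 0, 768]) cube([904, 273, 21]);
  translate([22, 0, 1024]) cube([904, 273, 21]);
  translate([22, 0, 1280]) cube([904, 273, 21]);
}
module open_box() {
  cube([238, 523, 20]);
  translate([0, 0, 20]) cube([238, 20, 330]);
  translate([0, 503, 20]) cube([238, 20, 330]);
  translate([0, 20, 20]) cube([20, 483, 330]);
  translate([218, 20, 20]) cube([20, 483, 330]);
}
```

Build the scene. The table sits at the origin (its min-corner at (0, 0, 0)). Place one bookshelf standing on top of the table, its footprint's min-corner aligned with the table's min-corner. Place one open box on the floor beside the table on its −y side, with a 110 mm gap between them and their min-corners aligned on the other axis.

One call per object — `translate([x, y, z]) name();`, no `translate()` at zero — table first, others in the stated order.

table();
translate([0, 0, 746]) bookshelf();
translate([0, -633, 0]) open_box();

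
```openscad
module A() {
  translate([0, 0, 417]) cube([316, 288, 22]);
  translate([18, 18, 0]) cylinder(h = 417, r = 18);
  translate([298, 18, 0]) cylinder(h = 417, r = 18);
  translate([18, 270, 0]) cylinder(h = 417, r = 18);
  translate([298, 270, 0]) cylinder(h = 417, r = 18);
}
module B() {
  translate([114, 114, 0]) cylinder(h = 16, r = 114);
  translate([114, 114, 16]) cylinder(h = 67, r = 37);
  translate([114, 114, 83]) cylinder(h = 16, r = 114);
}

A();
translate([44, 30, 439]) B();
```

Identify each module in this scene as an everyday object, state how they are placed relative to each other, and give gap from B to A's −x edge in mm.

A is a stool. B is a spool. The spool is on top of the stool, centred. The gap from the spool to the stool's −x edge is 44 mm.

The spool's min-x is at 44; the stool's min-x is 0; gap = 44 mm.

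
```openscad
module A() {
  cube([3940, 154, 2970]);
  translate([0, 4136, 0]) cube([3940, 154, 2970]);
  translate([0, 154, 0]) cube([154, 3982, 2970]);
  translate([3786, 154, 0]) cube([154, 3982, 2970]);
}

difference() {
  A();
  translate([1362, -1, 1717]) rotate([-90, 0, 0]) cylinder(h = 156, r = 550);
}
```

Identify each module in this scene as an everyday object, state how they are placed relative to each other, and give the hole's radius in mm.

The subtracted cylinder has r = 550 mm.

A is a house frame. The house frame has a circular hole through its front wall. The hole's radius is 550 mm.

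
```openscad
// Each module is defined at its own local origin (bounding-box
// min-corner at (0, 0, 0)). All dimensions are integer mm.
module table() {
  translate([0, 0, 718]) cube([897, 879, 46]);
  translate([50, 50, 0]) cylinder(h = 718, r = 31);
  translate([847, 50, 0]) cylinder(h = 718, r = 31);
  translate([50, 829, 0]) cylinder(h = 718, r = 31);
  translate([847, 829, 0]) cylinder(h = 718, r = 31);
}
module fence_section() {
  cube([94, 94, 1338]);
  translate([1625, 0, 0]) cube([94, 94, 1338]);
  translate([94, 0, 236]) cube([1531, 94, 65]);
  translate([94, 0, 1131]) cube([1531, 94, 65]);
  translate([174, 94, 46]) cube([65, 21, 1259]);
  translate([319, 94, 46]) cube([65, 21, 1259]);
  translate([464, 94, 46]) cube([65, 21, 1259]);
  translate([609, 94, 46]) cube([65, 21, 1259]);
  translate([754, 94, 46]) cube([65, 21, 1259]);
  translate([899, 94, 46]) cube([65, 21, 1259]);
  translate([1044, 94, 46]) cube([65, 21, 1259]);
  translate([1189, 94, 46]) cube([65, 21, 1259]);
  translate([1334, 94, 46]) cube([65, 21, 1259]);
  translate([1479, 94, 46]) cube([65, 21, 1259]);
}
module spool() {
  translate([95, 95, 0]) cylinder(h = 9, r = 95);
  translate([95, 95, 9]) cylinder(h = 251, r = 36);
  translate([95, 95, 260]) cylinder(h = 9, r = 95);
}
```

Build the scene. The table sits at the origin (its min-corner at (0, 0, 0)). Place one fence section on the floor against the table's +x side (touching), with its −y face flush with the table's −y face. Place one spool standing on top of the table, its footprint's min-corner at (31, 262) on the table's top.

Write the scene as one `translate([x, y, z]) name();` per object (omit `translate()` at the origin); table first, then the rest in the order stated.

table();
translate([897, 0, 0]) fence_section();
translate([31, 262, 764]) spool();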